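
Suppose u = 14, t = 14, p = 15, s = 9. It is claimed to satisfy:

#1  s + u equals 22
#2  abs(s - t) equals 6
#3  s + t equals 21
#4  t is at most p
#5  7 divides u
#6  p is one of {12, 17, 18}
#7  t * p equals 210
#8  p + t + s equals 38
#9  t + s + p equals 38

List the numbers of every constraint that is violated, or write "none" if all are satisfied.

#1 s + u = 9 + 14 = 23, not 22  fails
#2 abs(9 - 14) = 5, not 6  fails
#3 s + t = 9 + 14 = 23, not 21  fails
#4 t = 14, p = 15; 14 ≤ 15  holds
#5 14 / 7 = 2, so 7 divides 14  holds
#6 p = 15 is not in {12, 17, 18}  fails
#7 t * p = 14 * 15 = 210  holds
#8 p + t + s = 15 + 14 + 9 = 38  holds
#9 t + s + p = 14 + 9 + 15 = 38  holds

The assignment fails constraints 1, 2, 3, and 6.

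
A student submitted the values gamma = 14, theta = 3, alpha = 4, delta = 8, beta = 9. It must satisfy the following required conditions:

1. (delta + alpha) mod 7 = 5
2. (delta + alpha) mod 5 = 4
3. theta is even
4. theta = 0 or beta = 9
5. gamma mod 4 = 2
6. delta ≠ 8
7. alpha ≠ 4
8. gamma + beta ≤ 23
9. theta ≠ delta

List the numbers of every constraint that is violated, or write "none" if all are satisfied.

1. delta + alpha = 12; 12 mod 7 = 5 — holds.
2. delta + alpha = 12; 12 mod 5 = 2, not 4 — fails.
3. theta = 3 is odd — fails.
4. theta = 3 ≠ 0, but beta = 9 = 9 (second disjunct) — holds.
5. 14 mod 4 = 2 — holds.
6. delta = 8, but 8 is required to differ — fails.
7. alpha = 4, but 4 is required to differ — fails.
8. gamma + beta = 14 + 9 = 23; 23 ≤ 23 — holds.
9. theta = 3, delta = 8; distinct — holds.

Constraints 2, 3, 6, 7 do not hold.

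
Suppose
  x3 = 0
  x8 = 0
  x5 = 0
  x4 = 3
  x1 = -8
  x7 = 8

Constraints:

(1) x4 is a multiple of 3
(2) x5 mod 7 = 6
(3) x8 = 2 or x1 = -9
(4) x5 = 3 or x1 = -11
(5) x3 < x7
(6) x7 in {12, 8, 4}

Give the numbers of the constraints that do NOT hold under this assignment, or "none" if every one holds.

Constraints 2, 3, and 4 do not hold.

(1) 3 / 3 = 1, so 3 divides 3 — satisfied.
(2) 0 mod 7 = 0, not 6 — violated.
(3) x8 = 0 ≠ 2 and x1 = -8 ≠ -9; both disjuncts false — violated.
(4) x5 = 0 ≠ 3 and x1 = -8 ≠ -11; both disjuncts false — violated.
(5) x3 = 0, x7 = 8; 0 < 8 — satisfied.
(6) x7 = 8 is in {12, 8, 4} — satisfied.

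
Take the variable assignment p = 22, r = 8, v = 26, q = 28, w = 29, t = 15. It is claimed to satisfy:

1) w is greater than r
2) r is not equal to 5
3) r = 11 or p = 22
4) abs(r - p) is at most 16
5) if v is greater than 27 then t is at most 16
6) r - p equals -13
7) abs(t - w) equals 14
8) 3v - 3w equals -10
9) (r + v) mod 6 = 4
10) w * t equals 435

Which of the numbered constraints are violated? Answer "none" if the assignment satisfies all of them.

Constraints 6 and 8 do not hold.

1) w = 29, r = 8; 29 > 8 — holds.
2) r = 8, and 8 ≠ 5 — holds.
3) r = 8 ≠ 11, but p = 22 = 22 (second disjunct) — holds.
4) abs(8 - 22) = 14; 14 ≤ 16 — holds.
5) v = 26, not > 27; antecedent false, conditional vacuously true — holds.
6) r - p = 8 - 22 = -14, not -13 — fails.
7) abs(15 - 29) = 14 — holds.
8) 3v - 3w = 3(26) - 3(29) = -9, not -10 — fails.
9) r + v = 34; 34 mod 6 = 4 — holds.
10) w * t = 29 * 15 = 435 — holds.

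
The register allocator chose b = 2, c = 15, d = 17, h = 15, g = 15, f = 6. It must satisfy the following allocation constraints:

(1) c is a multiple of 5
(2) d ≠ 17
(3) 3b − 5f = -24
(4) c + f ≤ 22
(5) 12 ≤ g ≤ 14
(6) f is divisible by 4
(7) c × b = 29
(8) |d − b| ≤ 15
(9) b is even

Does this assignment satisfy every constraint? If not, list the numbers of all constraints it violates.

(1) 15 / 5 = 3, so 5 divides 15  ✔
(2) d = 17, but 17 is required to differ  ✘
(3) 3b − 5f = 3(2) − 5(6) = -24  ✔
(4) c + f = 15 + 6 = 21; 21 ≤ 22  ✔
(5) g = 15 is outside [12, 14]  ✘
(6) 6 = 4×1 + 2, so 4 does not divide 6  ✘
(7) c × b = 15 × 2 = 30, not 29  ✘
(8) |17 − 2| = 15; 15 ≤ 15  ✔
(9) b = 2 is even  ✔

Constraints 2, 5, 6, and 7 do not hold.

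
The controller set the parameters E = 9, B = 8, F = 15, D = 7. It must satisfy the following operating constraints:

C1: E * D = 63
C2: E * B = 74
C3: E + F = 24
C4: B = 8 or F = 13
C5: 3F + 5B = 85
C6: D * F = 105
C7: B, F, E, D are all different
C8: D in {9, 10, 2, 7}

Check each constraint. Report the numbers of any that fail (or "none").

Constraint 2 is violated.

C1: E * D = 9 * 7 = 63  OK
C2: E * B = 9 * 8 = 72, not 74  FAIL
C3: E + F = 9 + 15 = 24  OK
C4: B = 8 = 8 (first disjunct)  OK
C5: 3F + 5B = 3(15) + 5(8) = 85  OK
C6: D * F = 7 * 15 = 105  OK
C7: values 8, 15, 9, 7 are pairwise distinct  OK
C8: D = 7 is in {9, 10, 2, 7}  OK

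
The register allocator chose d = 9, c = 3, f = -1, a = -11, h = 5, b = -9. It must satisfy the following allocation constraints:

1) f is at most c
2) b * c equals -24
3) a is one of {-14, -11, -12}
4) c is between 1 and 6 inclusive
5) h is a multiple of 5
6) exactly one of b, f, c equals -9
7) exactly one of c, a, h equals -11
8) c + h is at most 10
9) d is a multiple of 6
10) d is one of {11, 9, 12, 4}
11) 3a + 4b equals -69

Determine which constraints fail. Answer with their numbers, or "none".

The assignment fails constraints 2, 9.

1) f = -1, c = 3; -1 ≤ 3  yes
2) b * c = -9 * 3 = -27, not -24  no
3) a = -11 is in {-14, -11, -12}  yes
4) c = 3 lies in [1, 6]  yes
5) 5 / 5 = 1, so 5 divides 5  yes
6) b=-9, f=-1, c=3; 1 of them equals -9  yes
7) c=3, a=-11, h=5; 1 of them equals -11  yes
8) c + h = 3 + 5 = 8; 8 ≤ 10  yes
9) 9 = 6*1 + 3, so 6 does not divide 9  no
10) d = 9 is in {11, 9, 12, 4}  yes
11) 3a + 4b = 3(-11) + 4(-9) = -69  yes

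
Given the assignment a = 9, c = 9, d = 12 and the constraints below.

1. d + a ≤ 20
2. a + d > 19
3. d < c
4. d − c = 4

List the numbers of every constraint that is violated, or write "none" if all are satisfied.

Violated: 1, 3, and 4.

1. d + a = 12 + 9 = 21; 21 > 20, bound 20 not met — fails.
2. a + d = 9 + 12 = 21; 21 > 19 — holds.
3. d = 12, c = 9; 12 ≥ 9 (want <) — fails.
4. d − c = 12 − 9 = 3, not 4 — fails.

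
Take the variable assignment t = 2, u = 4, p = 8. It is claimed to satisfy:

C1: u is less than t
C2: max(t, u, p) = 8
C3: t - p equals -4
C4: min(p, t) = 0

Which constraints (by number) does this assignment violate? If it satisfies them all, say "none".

C1: u = 4, t = 2; 4 ≥ 2 (want <)  ✗
C2: max(2, 4, 8) = 8  ✓
C3: t - p = 2 - 8 = -6, not -4  ✗
C4: min(8, 2) = 2, not 0  ✗

The assignment fails constraints 1, 3, and 4.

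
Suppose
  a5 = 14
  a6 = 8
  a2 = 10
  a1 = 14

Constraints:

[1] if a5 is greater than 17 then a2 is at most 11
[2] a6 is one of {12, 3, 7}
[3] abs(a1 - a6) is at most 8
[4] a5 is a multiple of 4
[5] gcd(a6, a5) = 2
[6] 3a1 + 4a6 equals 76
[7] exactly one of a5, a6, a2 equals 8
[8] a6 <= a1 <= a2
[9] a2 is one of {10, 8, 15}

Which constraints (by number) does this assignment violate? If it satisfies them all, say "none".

[1] a5 = 14, not > 17; antecedent false, conditional vacuously true  true
[2] a6 = 8 is not in {12, 3, 7}  false
[3] abs(14 - 8) = 6; 6 ≤ 8  true
[4] 14 = 4*3 + 2, so 4 does not divide 14  false
[5] gcd(8, 14) = 2  true
[6] 3a1 + 4a6 = 3(14) + 4(8) = 74, not 76  false
[7] a5=14, a6=8, a2=10; 1 of them equals 8  true
[8] values 8, 14, 10; a1 = 14 is not <= a2 = 10  false
[9] a2 = 10 is in {10, 8, 15}  true

Constraints 2, 4, 6, and 8 are violated.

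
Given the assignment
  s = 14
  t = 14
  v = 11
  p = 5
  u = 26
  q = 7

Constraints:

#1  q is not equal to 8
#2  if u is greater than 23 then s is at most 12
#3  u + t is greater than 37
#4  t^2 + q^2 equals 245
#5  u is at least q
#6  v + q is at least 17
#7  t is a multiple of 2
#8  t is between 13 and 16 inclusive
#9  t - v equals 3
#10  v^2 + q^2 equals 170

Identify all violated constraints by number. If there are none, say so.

#1 q = 7, and 7 ≠ 8 — OK.
#2 u = 26 > 23, so we need s ≤ 12; but s = 14 > 12 — violated.
#3 u + t = 26 + 14 = 40; 40 > 37 — OK.
#4 t^2 + q^2 = 14^2 + 7^2 = 196 + 49 = 245 — OK.
#5 u = 26, q = 7; 26 ≥ 7 — OK.
#6 v + q = 11 + 7 = 18; 18 ≥ 17 — OK.
#7 14 / 2 = 7, so 2 divides 14 — OK.
#8 t = 14 lies in [13, 16] — OK.
#9 t - v = 14 - 11 = 3 — OK.
#10 v^2 + q^2 = 11^2 + 7^2 = 121 + 49 = 170 — OK.

No — constraint 2 is not satisfied.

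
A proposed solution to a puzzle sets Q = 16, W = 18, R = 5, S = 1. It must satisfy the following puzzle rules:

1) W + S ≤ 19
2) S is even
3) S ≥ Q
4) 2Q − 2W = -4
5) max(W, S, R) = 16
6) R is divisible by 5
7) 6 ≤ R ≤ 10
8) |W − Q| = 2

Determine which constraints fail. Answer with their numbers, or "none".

Constraints 2, 3, 5, and 7 are violated.

1) W + S = 18 + 1 = 19; 19 ≤ 19  ✓
2) S = 1 is odd  ✗
3) S = 1, Q = 16; 1 < 16 (want ≥)  ✗
4) 2Q − 2W = 2(16) − 2(18) = -4  ✓
5) max(18, 1, 5) = 18, not 16  ✗
6) 5 / 5 = 1, so 5 divides 5  ✓
7) R = 5 is outside [6, 10]  ✗
8) |18 − 16| = 2  ✓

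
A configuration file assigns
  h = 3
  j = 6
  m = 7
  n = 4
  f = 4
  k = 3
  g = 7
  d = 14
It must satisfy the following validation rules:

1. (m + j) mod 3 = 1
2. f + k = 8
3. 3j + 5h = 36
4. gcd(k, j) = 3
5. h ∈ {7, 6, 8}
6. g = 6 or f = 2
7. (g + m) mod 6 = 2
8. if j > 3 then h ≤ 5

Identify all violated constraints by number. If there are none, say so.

1. m + j = 13; 13 mod 3 = 1  ✔
2. f + k = 4 + 3 = 7, not 8  ✘
3. 3j + 5h = 3(6) + 5(3) = 33, not 36  ✘
4. gcd(3, 6) = 3  ✔
5. h = 3 is not in {7, 6, 8}  ✘
6. g = 7 ≠ 6 and f = 4 ≠ 2; both disjuncts false  ✘
7. g + m = 14; 14 mod 6 = 2  ✔
8. j = 6 > 3, so we need h ≤ 5; h = 3 ≤ 5  ✔

Constraints 2, 3, 5, and 6 do not hold.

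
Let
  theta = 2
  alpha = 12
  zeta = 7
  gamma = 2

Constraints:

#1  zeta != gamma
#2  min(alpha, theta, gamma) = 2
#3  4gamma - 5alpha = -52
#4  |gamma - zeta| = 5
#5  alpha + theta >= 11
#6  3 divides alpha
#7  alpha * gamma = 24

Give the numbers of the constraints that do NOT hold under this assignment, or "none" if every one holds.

#1 zeta = 7, gamma = 2; distinct  OK
#2 min(12, 2, 2) = 2  OK
#3 4gamma - 5alpha = 4(2) - 5(12) = -52  OK
#4 |2 - 7| = 5  OK
#5 alpha + theta = 12 + 2 = 14; 14 ≥ 11  OK
#6 12 / 3 = 4, so 3 divides 12  OK
#7 alpha * gamma = 12 * 2 = 24  OK

No violations.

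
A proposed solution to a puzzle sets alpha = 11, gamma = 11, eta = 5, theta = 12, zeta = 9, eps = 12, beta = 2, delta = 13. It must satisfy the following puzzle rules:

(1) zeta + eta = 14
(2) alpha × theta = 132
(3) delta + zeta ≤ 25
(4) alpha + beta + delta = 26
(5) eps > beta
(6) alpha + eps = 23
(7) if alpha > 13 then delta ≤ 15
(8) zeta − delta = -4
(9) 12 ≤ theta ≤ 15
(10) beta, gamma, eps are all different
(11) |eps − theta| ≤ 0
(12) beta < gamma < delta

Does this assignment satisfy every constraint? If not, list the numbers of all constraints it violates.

(1) zeta + eta = 9 + 5 = 14  yes
(2) alpha × theta = 11 × 12 = 132  yes
(3) delta + zeta = 13 + 9 = 22; 22 ≤ 25  yes
(4) alpha + beta + delta = 11 + 2 + 13 = 26  yes
(5) eps = 12, beta = 2; 12 > 2  yes
(6) alpha + eps = 11 + 12 = 23  yes
(7) alpha = 11, not > 13; antecedent false, conditional vacuously true  yes
(8) zeta − delta = 9 − 13 = -4  yes
(9) theta = 12 lies in [12, 15]  yes
(10) values 2, 11, 12 are pairwise distinct  yes
(11) |12 − 12| = 0; 0 ≤ 0  yes
(12) values 2 < 11 < 13  yes

The assignment satisfies every constraint.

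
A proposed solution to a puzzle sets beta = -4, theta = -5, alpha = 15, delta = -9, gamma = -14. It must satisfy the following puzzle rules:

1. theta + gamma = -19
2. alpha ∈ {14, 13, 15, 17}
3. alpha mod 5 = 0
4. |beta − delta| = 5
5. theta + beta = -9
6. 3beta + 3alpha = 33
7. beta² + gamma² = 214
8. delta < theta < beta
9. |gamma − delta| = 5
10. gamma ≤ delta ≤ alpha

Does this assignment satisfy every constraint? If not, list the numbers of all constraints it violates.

1. theta + gamma = -5 + (-14) = -19 — holds.
2. alpha = 15 is in {14, 13, 15, 17} — holds.
3. 15 mod 5 = 0 — holds.
4. |-4 − (-9)| = 5 — holds.
5. theta + beta = -5 + (-4) = -9 — holds.
6. 3beta + 3alpha = 3(-4) + 3(15) = 33 — holds.
7. beta² + gamma² = (-4)² + (-14)² = 16 + 196 = 212, not 214 — fails.
8. values -9 < -5 < -4 — holds.
9. |-14 − (-9)| = 5 — holds.
10. values -14 ≤ -9 ≤ 15 — holds.

Constraint 7 does not hold.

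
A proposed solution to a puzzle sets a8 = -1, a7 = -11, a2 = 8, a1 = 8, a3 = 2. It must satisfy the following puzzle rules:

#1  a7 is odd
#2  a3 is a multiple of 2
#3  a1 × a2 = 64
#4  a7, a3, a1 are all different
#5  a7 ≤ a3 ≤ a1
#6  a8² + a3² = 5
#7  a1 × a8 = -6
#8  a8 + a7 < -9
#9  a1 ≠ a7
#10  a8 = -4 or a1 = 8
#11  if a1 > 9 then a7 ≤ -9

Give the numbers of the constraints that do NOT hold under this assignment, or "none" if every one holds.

No — constraint 7 is not satisfied.

#1 a7 = -11 is odd — OK.
#2 2 / 2 = 1, so 2 divides 2 — OK.
#3 a1 × a2 = 8 × 8 = 64 — OK.
#4 values -11, 2, 8 are pairwise distinct — OK.
#5 values -11 ≤ 2 ≤ 8 — OK.
#6 a8² + a3² = (-1)² + 2² = 1 + 4 = 5 — OK.
#7 a1 × a8 = 8 × (-1) = -8, not -6 — violated.
#8 a8 + a7 = -1 + (-11) = -12; -12 < -9 — OK.
#9 a1 = 8, a7 = -11; distinct — OK.
#10 a8 = -1 ≠ -4, but a1 = 8 = 8 (second disjunct) — OK.
#11 a1 = 8, not > 9; antecedent false, conditional vacuously true — OK.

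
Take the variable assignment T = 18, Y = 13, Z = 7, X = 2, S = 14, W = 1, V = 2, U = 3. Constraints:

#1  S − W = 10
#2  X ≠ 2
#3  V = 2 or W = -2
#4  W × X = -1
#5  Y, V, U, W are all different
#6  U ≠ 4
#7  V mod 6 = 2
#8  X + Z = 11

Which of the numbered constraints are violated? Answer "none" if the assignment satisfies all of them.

#1 S − W = 14 − 1 = 13, not 10 — violated.
#2 X = 2, but 2 is required to differ — violated.
#3 V = 2 = 2 (first disjunct) — OK.
#4 W × X = 1 × 2 = 2, not -1 — violated.
#5 values 13, 2, 3, 1 are pairwise distinct — OK.
#6 U = 3, and 3 ≠ 4 — OK.
#7 2 mod 6 = 2 — OK.
#8 X + Z = 2 + 7 = 9, not 11 — violated.

No — constraints 1, 2, 4, and 8 are not satisfied.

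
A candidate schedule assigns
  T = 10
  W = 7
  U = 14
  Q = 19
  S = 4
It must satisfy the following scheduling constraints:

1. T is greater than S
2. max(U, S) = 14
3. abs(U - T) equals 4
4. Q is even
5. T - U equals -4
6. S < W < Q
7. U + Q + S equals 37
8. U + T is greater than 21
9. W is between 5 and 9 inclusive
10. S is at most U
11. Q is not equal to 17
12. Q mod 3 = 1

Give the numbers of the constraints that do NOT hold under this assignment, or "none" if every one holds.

1. T = 10, S = 4; 10 > 4 — OK.
2. max(14, 4) = 14 — OK.
3. abs(14 - 10) = 4 — OK.
4. Q = 19 is odd — violated.
5. T - U = 10 - 14 = -4 — OK.
6. values 4 < 7 < 19 — OK.
7. U + Q + S = 14 + 19 + 4 = 37 — OK.
8. U + T = 14 + 10 = 24; 24 > 21 — OK.
9. W = 7 lies in [5, 9] — OK.
10. S = 4, U = 14; 4 ≤ 14 — OK.
11. Q = 19, and 19 ≠ 17 — OK.
12. 19 mod 3 = 1 — OK.

No — constraint 4 is not satisfied.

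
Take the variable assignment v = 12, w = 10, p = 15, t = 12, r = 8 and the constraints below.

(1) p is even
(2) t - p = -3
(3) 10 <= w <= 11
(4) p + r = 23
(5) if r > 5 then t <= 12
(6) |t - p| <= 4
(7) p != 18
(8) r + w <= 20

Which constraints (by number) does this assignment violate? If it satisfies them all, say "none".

Violated: 1.

(1) p = 15 is odd — violated.
(2) t - p = 12 - 15 = -3 — satisfied.
(3) w = 10 lies in [10, 11] — satisfied.
(4) p + r = 15 + 8 = 23 — satisfied.
(5) r = 8 > 5, so we need t ≤ 12; t = 12 ≤ 12 — satisfied.
(6) |12 - 15| = 3; 3 ≤ 4 — satisfied.
(7) p = 15, and 15 ≠ 18 — satisfied.
(8) r + w = 8 + 10 = 18; 18 ≤ 20 — satisfied.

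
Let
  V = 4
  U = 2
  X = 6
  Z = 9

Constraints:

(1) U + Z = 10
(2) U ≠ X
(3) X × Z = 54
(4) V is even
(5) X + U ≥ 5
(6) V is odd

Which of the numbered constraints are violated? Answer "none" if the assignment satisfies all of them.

No — constraints 1, 6 are not satisfied.

(1) U + Z = 2 + 9 = 11, not 10 — violated.
(2) U = 2, X = 6; distinct — satisfied.
(3) X × Z = 6 × 9 = 54 — satisfied.
(4) V = 4 is even — satisfied.
(5) X + U = 6 + 2 = 8; 8 ≥ 5 — satisfied.
(6) V = 4 is even — violated.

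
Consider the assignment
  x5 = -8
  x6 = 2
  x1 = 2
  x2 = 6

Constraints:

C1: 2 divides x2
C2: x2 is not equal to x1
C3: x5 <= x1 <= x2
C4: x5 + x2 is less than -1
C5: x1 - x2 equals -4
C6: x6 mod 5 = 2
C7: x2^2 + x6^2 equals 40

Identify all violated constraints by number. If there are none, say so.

Yes — all constraints hold.

C1: 6 / 2 = 3, so 2 divides 6 — satisfied.
C2: x2 = 6, x1 = 2; distinct — satisfied.
C3: values -8 <= 2 <= 6 — satisfied.
C4: x5 + x2 = -8 + 6 = -2; -2 < -1 — satisfied.
C5: x1 - x2 = 2 - 6 = -4 — satisfied.
C6: 2 mod 5 = 2 — satisfied.
C7: x2^2 + x6^2 = 6^2 + 2^2 = 36 + 4 = 40 — satisfied.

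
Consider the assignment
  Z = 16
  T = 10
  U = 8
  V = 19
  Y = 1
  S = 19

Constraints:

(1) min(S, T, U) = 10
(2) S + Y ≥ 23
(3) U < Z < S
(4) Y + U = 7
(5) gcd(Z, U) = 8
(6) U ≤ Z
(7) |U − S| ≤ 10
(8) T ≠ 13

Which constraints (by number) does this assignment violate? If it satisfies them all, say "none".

(1) min(19, 10, 8) = 8, not 10  no
(2) S + Y = 19 + 1 = 20; 20 < 23, bound 23 not met  no
(3) values 8 < 16 < 19  yes
(4) Y + U = 1 + 8 = 9, not 7  no
(5) gcd(16, 8) = 8  yes
(6) U = 8, Z = 16; 8 ≤ 16  yes
(7) |8 − 19| = 11; 11 > 10, exceeds bound 10  no
(8) T = 10, and 10 ≠ 13  yes

No — constraints 1, 2, 4, 7 are not satisfied.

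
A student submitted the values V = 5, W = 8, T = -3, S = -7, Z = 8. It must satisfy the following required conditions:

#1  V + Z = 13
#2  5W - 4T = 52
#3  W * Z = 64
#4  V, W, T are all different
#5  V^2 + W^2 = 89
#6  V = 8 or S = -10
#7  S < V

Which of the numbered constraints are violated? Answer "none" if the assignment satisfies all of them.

#1 V + Z = 5 + 8 = 13  OK
#2 5W - 4T = 5(8) - 4(-3) = 52  OK
#3 W * Z = 8 * 8 = 64  OK
#4 values 5, 8, -3 are pairwise distinct  OK
#5 V^2 + W^2 = 5^2 + 8^2 = 25 + 64 = 89  OK
#6 V = 5 ≠ 8 and S = -7 ≠ -10; both disjuncts false  FAIL
#7 S = -7, V = 5; -7 < 5  OK

Violated: 6.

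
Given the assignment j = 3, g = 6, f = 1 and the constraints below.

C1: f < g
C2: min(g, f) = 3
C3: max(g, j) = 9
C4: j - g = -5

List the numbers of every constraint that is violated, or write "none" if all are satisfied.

No — constraints 2, 3, and 4 are not satisfied.

C1: f = 1, g = 6; 1 < 6 — satisfied.
C2: min(6, 1) = 1, not 3 — violated.
C3: max(6, 3) = 6, not 9 — violated.
C4: j - g = 3 - 6 = -3, not -5 — violated.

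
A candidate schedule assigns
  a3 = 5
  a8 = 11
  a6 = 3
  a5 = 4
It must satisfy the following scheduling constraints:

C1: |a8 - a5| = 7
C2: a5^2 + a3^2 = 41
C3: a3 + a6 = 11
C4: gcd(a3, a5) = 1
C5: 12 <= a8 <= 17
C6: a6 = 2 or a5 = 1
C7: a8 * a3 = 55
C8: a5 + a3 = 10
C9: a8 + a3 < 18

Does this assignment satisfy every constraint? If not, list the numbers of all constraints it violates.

C1: |11 - 4| = 7 — satisfied.
C2: a5^2 + a3^2 = 4^2 + 5^2 = 16 + 25 = 41 — satisfied.
C3: a3 + a6 = 5 + 3 = 8, not 11 — violated.
C4: gcd(5, 4) = 1 — satisfied.
C5: a8 = 11 is outside [12, 17] — violated.
C6: a6 = 3 ≠ 2 and a5 = 4 ≠ 1; both disjuncts false — violated.
C7: a8 * a3 = 11 * 5 = 55 — satisfied.
C8: a5 + a3 = 4 + 5 = 9, not 10 — violated.
C9: a8 + a3 = 11 + 5 = 16; 16 < 18 — satisfied.

The assignment fails constraints 3, 5, 6, and 8.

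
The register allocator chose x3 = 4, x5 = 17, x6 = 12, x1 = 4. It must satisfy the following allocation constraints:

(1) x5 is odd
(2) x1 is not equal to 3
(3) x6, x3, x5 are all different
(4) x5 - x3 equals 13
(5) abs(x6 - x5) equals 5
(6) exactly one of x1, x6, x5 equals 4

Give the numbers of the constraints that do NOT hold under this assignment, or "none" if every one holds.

Yes — all constraints hold.

(1) x5 = 17 is odd  ✔
(2) x1 = 4, and 4 ≠ 3  ✔
(3) values 12, 4, 17 are pairwise distinct  ✔
(4) x5 - x3 = 17 - 4 = 13  ✔
(5) abs(12 - 17) = 5  ✔
(6) x1=4, x6=12, x5=17; 1 of them equals 4  ✔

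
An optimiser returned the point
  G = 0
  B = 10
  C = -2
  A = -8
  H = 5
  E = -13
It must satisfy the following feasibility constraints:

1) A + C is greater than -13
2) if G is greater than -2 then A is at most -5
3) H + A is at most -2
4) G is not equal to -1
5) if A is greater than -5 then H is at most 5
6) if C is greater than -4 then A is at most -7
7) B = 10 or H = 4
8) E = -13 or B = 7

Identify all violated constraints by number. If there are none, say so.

1) A + C = -8 + (-2) = -10; -10 > -13 — satisfied.
2) G = 0 > -2, so we need A ≤ -5; A = -8 ≤ -5 — satisfied.
3) H + A = 5 + (-8) = -3; -3 ≤ -2 — satisfied.
4) G = 0, and 0 ≠ -1 — satisfied.
5) A = -8, not > -5; antecedent false, conditional vacuously true — satisfied.
6) C = -2 > -4, so we need A ≤ -7; A = -8 ≤ -7 — satisfied.
7) B = 10 = 10 (first disjunct) — satisfied.
8) E = -13 = -13 (first disjunct) — satisfied.

All constraints are satisfied.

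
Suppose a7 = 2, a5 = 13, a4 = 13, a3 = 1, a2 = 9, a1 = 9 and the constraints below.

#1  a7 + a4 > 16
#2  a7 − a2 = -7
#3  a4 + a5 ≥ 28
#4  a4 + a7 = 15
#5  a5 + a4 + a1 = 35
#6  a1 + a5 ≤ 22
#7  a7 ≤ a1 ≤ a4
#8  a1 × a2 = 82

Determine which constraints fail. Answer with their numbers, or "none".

Constraints 1, 3, 8 are violated.

#1 a7 + a4 = 2 + 13 = 15; 15 ≤ 16, bound 16 not met — fails.
#2 a7 − a2 = 2 − 9 = -7 — holds.
#3 a4 + a5 = 13 + 13 = 26; 26 < 28, bound 28 not met — fails.
#4 a4 + a7 = 13 + 2 = 15 — holds.
#5 a5 + a4 + a1 = 13 + 13 + 9 = 35 — holds.
#6 a1 + a5 = 9 + 13 = 22; 22 ≤ 22 — holds.
#7 values 2 ≤ 9 ≤ 13 — holds.
#8 a1 × a2 = 9 × 9 = 81, not 82 — fails.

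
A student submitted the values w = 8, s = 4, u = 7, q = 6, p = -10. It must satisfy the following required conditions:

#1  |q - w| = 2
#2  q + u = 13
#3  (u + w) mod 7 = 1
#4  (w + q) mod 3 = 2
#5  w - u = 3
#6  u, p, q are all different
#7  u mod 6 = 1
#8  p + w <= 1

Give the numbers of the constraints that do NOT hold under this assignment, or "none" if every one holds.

#1 |6 - 8| = 2 — holds.
#2 q + u = 6 + 7 = 13 — holds.
#3 u + w = 15; 15 mod 7 = 1 — holds.
#4 w + q = 14; 14 mod 3 = 2 — holds.
#5 w - u = 8 - 7 = 1, not 3 — does not hold.
#6 values 7, -10, 6 are pairwise distinct — holds.
#7 7 mod 6 = 1 — holds.
#8 p + w = -10 + 8 = -2; -2 ≤ 1 — holds.

Violated: 5.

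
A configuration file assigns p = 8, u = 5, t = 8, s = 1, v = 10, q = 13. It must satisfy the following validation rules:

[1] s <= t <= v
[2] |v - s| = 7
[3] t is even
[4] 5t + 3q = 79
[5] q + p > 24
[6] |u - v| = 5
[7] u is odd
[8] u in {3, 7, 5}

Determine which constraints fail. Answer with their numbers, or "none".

Constraints 2, 5 are violated.

[1] values 1 <= 8 <= 10  true
[2] |10 - 1| = 9, not 7  false
[3] t = 8 is even  true
[4] 5t + 3q = 5(8) + 3(13) = 79  true
[5] q + p = 13 + 8 = 21; 21 ≤ 24, bound 24 not met  false
[6] |5 - 10| = 5  true
[7] u = 5 is odd  true
[8] u = 5 is in {3, 7, 5}  true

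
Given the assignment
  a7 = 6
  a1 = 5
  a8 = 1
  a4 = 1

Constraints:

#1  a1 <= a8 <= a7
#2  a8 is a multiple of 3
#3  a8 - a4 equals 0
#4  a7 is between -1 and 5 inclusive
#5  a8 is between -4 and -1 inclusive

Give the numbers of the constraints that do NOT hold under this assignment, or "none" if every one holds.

Constraints 1, 2, 4, and 5 are violated.

#1 values 5, 1, 6; a1 = 5 is not <= a8 = 1 — fails.
#2 1 = 3*0 + 1, so 3 does not divide 1 — fails.
#3 a8 - a4 = 1 - 1 = 0 — holds.
#4 a7 = 6 is outside [-1, 5] — fails.
#5 a8 = 1 is outside [-4, -1] — fails.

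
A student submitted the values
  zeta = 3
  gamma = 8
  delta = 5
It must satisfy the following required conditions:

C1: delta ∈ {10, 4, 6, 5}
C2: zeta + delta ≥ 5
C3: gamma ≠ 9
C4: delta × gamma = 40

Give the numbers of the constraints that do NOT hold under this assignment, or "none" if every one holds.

None — every constraint holds.

C1: delta = 5 is in {10, 4, 6, 5}  OK
C2: zeta + delta = 3 + 5 = 8; 8 ≥ 5  OK
C3: gamma = 8, and 8 ≠ 9  OK
C4: delta × gamma = 5 × 8 = 40  OK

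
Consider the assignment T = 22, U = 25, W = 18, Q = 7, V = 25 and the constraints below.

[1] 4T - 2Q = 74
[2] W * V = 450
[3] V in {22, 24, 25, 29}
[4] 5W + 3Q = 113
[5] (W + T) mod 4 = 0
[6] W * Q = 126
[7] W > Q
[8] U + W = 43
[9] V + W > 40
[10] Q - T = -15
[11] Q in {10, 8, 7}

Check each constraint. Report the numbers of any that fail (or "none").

Constraint 4 is violated.

[1] 4T - 2Q = 4(22) - 2(7) = 74 — satisfied.
[2] W * V = 18 * 25 = 450 — satisfied.
[3] V = 25 is in {22, 24, 25, 29} — satisfied.
[4] 5W + 3Q = 5(18) + 3(7) = 111, not 113 — violated.
[5] W + T = 40; 40 mod 4 = 0 — satisfied.
[6] W * Q = 18 * 7 = 126 — satisfied.
[7] W = 18, Q = 7; 18 > 7 — satisfied.
[8] U + W = 25 + 18 = 43 — satisfied.
[9] V + W = 25 + 18 = 43; 43 > 40 — satisfied.
[10] Q - T = 7 - 22 = -15 — satisfied.
[11] Q = 7 is in {10, 8, 7} — satisfied.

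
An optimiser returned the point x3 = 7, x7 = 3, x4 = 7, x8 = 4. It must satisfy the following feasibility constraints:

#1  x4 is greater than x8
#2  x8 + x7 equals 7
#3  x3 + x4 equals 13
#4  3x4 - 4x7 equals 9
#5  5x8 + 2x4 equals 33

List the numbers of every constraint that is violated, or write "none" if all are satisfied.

The assignment fails constraints 3, 5.

#1 x4 = 7, x8 = 4; 7 > 4  ✓
#2 x8 + x7 = 4 + 3 = 7  ✓
#3 x3 + x4 = 7 + 7 = 14, not 13  ✗
#4 3x4 - 4x7 = 3(7) - 4(3) = 9  ✓
#5 5x8 + 2x4 = 5(4) + 2(7) = 34, not 33  ✗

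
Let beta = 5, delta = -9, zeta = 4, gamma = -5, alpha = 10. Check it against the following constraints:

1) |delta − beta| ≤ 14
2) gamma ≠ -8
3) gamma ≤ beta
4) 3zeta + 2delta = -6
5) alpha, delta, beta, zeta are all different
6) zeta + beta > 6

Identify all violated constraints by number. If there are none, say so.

The assignment satisfies every constraint.

1) |-9 − 5| = 14; 14 ≤ 14  ✓
2) gamma = -5, and -5 ≠ -8  ✓
3) gamma = -5, beta = 5; -5 ≤ 5  ✓
4) 3zeta + 2delta = 3(4) + 2(-9) = -6  ✓
5) values 10, -9, 5, 4 are pairwise distinct  ✓
6) zeta + beta = 4 + 5 = 9; 9 > 6  ✓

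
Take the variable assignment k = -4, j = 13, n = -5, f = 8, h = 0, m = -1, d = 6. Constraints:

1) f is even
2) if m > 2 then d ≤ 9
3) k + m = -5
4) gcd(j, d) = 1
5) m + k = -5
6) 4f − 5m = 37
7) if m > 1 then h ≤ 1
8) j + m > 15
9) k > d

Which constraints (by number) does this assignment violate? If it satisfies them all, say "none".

Constraints 8, 9 are violated.

1) f = 8 is even  OK
2) m = -1, not > 2; antecedent false, conditional vacuously true  OK
3) k + m = -4 + (-1) = -5  OK
4) gcd(13, 6) = 1  OK
5) m + k = -1 + (-4) = -5  OK
6) 4f − 5m = 4(8) − 5(-1) = 37  OK
7) m = -1, not > 1; antecedent false, conditional vacuously true  OK
8) j + m = 13 + (-1) = 12; 12 ≤ 15, bound 15 not met  FAIL
9) k = -4, d = 6; -4 ≤ 6 (want >)  FAIL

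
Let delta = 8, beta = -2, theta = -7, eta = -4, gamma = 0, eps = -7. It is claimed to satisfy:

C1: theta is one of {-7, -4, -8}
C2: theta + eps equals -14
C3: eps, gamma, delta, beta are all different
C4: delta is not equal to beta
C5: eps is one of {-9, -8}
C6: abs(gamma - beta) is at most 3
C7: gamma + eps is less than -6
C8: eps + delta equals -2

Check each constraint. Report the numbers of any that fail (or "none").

C1: theta = -7 is in {-7, -4, -8}  ✓
C2: theta + eps = -7 + (-7) = -14  ✓
C3: values -7, 0, 8, -2 are pairwise distinct  ✓
C4: delta = 8, beta = -2; distinct  ✓
C5: eps = -7 is not in {-9, -8}  ✗
C6: abs(0 - (-2)) = 2; 2 ≤ 3  ✓
C7: gamma + eps = 0 + (-7) = -7; -7 < -6  ✓
C8: eps + delta = -7 + 8 = 1, not -2  ✗

Violated: 5 and 8.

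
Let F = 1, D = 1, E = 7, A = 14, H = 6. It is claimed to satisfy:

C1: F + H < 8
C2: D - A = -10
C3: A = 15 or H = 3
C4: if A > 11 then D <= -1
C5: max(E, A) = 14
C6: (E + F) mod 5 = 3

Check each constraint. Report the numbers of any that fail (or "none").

Constraints 2, 3, 4 are violated.

C1: F + H = 1 + 6 = 7; 7 < 8 — OK.
C2: D - A = 1 - 14 = -13, not -10 — violated.
C3: A = 14 ≠ 15 and H = 6 ≠ 3; both disjuncts false — violated.
C4: A = 14 > 11, so we need D ≤ -1; but D = 1 > -1 — violated.
C5: max(7, 14) = 14 — OK.
C6: E + F = 8; 8 mod 5 = 3 — OK.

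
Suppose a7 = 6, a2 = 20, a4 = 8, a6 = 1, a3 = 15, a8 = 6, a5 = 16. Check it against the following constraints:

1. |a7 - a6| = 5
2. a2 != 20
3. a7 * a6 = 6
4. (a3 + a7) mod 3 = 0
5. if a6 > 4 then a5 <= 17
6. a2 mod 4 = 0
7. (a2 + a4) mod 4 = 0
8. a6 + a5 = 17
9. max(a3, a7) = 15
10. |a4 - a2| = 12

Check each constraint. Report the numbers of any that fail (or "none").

Constraint 2 is violated.

1. |6 - 1| = 5 — satisfied.
2. a2 = 20, but 20 is required to differ — violated.
3. a7 * a6 = 6 * 1 = 6 — satisfied.
4. a3 + a7 = 21; 21 mod 3 = 0 — satisfied.
5. a6 = 1, not > 4; antecedent false, conditional vacuously true — satisfied.
6. 20 mod 4 = 0 — satisfied.
7. a2 + a4 = 28; 28 mod 4 = 0 — satisfied.
8. a6 + a5 = 1 + 16 = 17 — satisfied.
9. max(15, 6) = 15 — satisfied.
10. |8 - 20| = 12 — satisfied.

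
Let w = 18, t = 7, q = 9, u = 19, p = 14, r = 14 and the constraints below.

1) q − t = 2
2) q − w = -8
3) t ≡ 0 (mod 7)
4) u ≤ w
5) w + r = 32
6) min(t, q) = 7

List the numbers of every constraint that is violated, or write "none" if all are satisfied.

Constraints 2, 4 do not hold.

1) q − t = 9 − 7 = 2 — holds.
2) q − w = 9 − 18 = -9, not -8 — does not hold.
3) 7 mod 7 = 0 — holds.
4) u = 19, w = 18; 19 > 18 (want ≤) — does not hold.
5) w + r = 18 + 14 = 32 — holds.
6) min(7, 9) = 7 — holds.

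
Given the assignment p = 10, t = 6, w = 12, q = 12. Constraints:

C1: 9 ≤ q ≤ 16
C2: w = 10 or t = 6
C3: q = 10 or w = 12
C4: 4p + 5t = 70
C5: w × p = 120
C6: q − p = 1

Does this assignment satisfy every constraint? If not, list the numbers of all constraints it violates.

C1: q = 12 lies in [9, 16]  ✓
C2: w = 12 ≠ 10, but t = 6 = 6 (second disjunct)  ✓
C3: q = 12 ≠ 10, but w = 12 = 12 (second disjunct)  ✓
C4: 4p + 5t = 4(10) + 5(6) = 70  ✓
C5: w × p = 12 × 10 = 120  ✓
C6: q − p = 12 − 10 = 2, not 1  ✗

No — constraint 6 is not satisfied.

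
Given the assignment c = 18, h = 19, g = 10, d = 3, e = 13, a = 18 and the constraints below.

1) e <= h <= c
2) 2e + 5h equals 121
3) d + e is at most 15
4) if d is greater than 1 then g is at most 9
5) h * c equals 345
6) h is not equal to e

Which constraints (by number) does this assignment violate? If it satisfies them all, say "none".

Constraints 1, 3, 4, and 5 are violated.

1) values 13, 19, 18; h = 19 is not <= c = 18 — does not hold.
2) 2e + 5h = 2(13) + 5(19) = 121 — holds.
3) d + e = 3 + 13 = 16; 16 > 15, bound 15 not met — does not hold.
4) d = 3 > 1, so we need g ≤ 9; but g = 10 > 9 — does not hold.
5) h * c = 19 * 18 = 342, not 345 — does not hold.
6) h = 19, e = 13; distinct — holds.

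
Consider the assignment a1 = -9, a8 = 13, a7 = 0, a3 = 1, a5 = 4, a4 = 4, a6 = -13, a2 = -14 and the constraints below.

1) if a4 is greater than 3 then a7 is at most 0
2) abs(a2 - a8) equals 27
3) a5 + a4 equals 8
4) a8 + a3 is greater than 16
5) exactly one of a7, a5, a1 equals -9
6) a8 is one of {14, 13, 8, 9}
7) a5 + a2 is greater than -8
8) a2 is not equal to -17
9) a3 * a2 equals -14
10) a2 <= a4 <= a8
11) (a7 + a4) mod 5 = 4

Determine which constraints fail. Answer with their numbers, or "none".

1) a4 = 4 > 3, so we need a7 ≤ 0; a7 = 0 ≤ 0 — holds.
2) abs(-14 - 13) = 27 — holds.
3) a5 + a4 = 4 + 4 = 8 — holds.
4) a8 + a3 = 13 + 1 = 14; 14 ≤ 16, bound 16 not met — does not hold.
5) a7=0, a5=4, a1=-9; 1 of them equals -9 — holds.
6) a8 = 13 is in {14, 13, 8, 9} — holds.
7) a5 + a2 = 4 + (-14) = -10; -10 ≤ -8, bound -8 not met — does not hold.
8) a2 = -14, and -14 ≠ -17 — holds.
9) a3 * a2 = 1 * (-14) = -14 — holds.
10) values -14 <= 4 <= 13 — holds.
11) a7 + a4 = 4; 4 mod 5 = 4 — holds.

No — constraints 4, 7 are not satisfied.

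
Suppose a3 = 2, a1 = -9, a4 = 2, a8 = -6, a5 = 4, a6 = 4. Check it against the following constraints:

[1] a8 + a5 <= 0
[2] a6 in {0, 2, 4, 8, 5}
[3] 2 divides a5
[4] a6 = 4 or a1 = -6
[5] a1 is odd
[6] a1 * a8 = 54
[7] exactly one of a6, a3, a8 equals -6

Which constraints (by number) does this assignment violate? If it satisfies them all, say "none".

[1] a8 + a5 = -6 + 4 = -2; -2 ≤ 0 — satisfied.
[2] a6 = 4 is in {0, 2, 4, 8, 5} — satisfied.
[3] 4 / 2 = 2, so 2 divides 4 — satisfied.
[4] a6 = 4 = 4 (first disjunct) — satisfied.
[5] a1 = -9 is odd — satisfied.
[6] a1 * a8 = -9 * (-6) = 54 — satisfied.
[7] a6=4, a3=2, a8=-6; 1 of them equals -6 — satisfied.

The assignment satisfies every constraint.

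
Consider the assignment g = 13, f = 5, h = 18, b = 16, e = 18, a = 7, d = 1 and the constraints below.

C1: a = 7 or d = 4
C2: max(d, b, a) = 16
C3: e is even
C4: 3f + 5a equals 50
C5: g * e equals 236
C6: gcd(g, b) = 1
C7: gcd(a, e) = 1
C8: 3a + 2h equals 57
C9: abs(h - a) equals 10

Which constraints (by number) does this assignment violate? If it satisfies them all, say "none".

C1: a = 7 = 7 (first disjunct) — OK.
C2: max(1, 16, 7) = 16 — OK.
C3: e = 18 is even — OK.
C4: 3f + 5a = 3(5) + 5(7) = 50 — OK.
C5: g * e = 13 * 18 = 234, not 236 — violated.
C6: gcd(13, 16) = 1 — OK.
C7: gcd(7, 18) = 1 — OK.
C8: 3a + 2h = 3(7) + 2(18) = 57 — OK.
C9: abs(18 - 7) = 11, not 10 — violated.

The assignment fails constraints 5, 9.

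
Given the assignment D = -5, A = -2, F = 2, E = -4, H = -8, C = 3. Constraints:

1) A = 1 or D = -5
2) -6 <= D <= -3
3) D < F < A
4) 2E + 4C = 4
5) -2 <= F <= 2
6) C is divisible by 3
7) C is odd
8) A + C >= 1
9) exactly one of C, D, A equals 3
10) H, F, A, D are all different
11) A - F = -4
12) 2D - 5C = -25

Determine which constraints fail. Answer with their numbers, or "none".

1) A = -2 ≠ 1, but D = -5 = -5 (second disjunct) — holds.
2) D = -5 lies in [-6, -3] — holds.
3) values -5, 2, -2; F = 2 is not < A = -2 — does not hold.
4) 2E + 4C = 2(-4) + 4(3) = 4 — holds.
5) F = 2 lies in [-2, 2] — holds.
6) 3 / 3 = 1, so 3 divides 3 — holds.
7) C = 3 is odd — holds.
8) A + C = -2 + 3 = 1; 1 ≥ 1 — holds.
9) C=3, D=-5, A=-2; 1 of them equals 3 — holds.
10) values -8, 2, -2, -5 are pairwise distinct — holds.
11) A - F = -2 - 2 = -4 — holds.
12) 2D - 5C = 2(-5) - 5(3) = -25 — holds.

The assignment fails constraint 3.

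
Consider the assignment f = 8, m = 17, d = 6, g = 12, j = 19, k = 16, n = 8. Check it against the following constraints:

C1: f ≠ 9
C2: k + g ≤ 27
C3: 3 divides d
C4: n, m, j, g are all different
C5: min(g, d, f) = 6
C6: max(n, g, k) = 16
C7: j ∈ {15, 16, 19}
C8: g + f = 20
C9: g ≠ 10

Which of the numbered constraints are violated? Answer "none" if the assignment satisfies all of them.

C1: f = 8, and 8 ≠ 9 — holds.
C2: k + g = 16 + 12 = 28; 28 > 27, bound 27 not met — does not hold.
C3: 6 / 3 = 2, so 3 divides 6 — holds.
C4: values 8, 17, 19, 12 are pairwise distinct — holds.
C5: min(12, 6, 8) = 6 — holds.
C6: max(8, 12, 16) = 16 — holds.
C7: j = 19 is in {15, 16, 19} — holds.
C8: g + f = 12 + 8 = 20 — holds.
C9: g = 12, and 12 ≠ 10 — holds.

Violated: 2.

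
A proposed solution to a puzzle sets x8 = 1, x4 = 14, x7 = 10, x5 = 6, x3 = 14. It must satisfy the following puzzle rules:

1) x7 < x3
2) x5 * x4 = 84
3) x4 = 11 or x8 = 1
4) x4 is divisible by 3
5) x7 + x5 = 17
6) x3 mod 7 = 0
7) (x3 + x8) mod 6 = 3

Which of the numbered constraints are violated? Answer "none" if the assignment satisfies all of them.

1) x7 = 10, x3 = 14; 10 < 14 — holds.
2) x5 * x4 = 6 * 14 = 84 — holds.
3) x4 = 14 ≠ 11, but x8 = 1 = 1 (second disjunct) — holds.
4) 14 = 3*4 + 2, so 3 does not divide 14 — does not hold.
5) x7 + x5 = 10 + 6 = 16, not 17 — does not hold.
6) 14 mod 7 = 0 — holds.
7) x3 + x8 = 15; 15 mod 6 = 3 — holds.

Constraints 4 and 5 do not hold.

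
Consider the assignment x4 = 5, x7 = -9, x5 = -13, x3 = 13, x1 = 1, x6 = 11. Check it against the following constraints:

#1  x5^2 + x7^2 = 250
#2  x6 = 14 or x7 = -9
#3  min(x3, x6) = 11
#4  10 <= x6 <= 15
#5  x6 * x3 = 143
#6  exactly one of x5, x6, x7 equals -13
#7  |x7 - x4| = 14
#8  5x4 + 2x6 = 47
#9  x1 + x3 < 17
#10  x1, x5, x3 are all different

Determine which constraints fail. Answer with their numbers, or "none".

#1 x5^2 + x7^2 = (-13)^2 + (-9)^2 = 169 + 81 = 250 — holds.
#2 x6 = 11 ≠ 14, but x7 = -9 = -9 (second disjunct) — holds.
#3 min(13, 11) = 11 — holds.
#4 x6 = 11 lies in [10, 15] — holds.
#5 x6 * x3 = 11 * 13 = 143 — holds.
#6 x5=-13, x6=11, x7=-9; 1 of them equals -13 — holds.
#7 |-9 - 5| = 14 — holds.
#8 5x4 + 2x6 = 5(5) + 2(11) = 47 — holds.
#9 x1 + x3 = 1 + 13 = 14; 14 < 17 — holds.
#10 values 1, -13, 13 are pairwise distinct — holds.

No violations.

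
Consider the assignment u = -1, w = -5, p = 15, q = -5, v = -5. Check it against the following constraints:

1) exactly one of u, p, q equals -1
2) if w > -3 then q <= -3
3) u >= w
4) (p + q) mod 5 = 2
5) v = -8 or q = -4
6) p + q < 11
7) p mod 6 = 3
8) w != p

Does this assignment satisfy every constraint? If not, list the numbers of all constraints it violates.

1) u=-1, p=15, q=-5; 1 of them equals -1  true
2) w = -5, not > -3; antecedent false, conditional vacuously true  true
3) u = -1, w = -5; -1 ≥ -5  true
4) p + q = 10; 10 mod 5 = 0, not 2  false
5) v = -5 ≠ -8 and q = -5 ≠ -4; both disjuncts false  false
6) p + q = 15 + (-5) = 10; 10 < 11  true
7) 15 mod 6 = 3  true
8) w = -5, p = 15; distinct  true

No — constraints 4 and 5 are not satisfied.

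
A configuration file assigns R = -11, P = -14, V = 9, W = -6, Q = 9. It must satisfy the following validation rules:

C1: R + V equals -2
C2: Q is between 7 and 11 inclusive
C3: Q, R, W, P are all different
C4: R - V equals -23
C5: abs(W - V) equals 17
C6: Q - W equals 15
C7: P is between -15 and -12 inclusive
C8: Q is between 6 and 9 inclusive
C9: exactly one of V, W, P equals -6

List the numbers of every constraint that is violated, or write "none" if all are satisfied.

Constraints 4 and 5 do not hold.

C1: R + V = -11 + 9 = -2  holds
C2: Q = 9 lies in [7, 11]  holds
C3: values 9, -11, -6, -14 are pairwise distinct  holds
C4: R - V = -11 - 9 = -20, not -23  fails
C5: abs(-6 - 9) = 15, not 17  fails
C6: Q - W = 9 - (-6) = 15  holds
C7: P = -14 lies in [-15, -12]  holds
C8: Q = 9 lies in [6, 9]  holds
C9: V=9, W=-6, P=-14; 1 of them equals -6  holds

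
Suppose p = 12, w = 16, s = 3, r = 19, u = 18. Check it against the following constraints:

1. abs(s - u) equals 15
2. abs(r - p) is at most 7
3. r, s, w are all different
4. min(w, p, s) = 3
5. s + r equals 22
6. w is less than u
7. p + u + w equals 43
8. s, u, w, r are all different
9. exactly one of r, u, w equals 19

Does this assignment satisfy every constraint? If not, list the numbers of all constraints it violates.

Constraint 7 does not hold.

1. abs(3 - 18) = 15  OK
2. abs(19 - 12) = 7; 7 ≤ 7  OK
3. values 19, 3, 16 are pairwise distinct  OK
4. min(16, 12, 3) = 3  OK
5. s + r = 3 + 19 = 22  OK
6. w = 16, u = 18; 16 < 18  OK
7. p + u + w = 12 + 18 + 16 = 46, not 43  FAIL
8. values 3, 18, 16, 19 are pairwise distinct  OK
9. r=19, u=18, w=16; 1 of them equals 19  OK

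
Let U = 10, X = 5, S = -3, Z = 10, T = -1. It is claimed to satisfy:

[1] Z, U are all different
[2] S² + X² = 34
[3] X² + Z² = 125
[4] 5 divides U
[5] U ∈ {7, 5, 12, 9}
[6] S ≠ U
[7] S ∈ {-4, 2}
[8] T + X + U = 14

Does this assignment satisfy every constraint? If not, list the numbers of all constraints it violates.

[1] Z = U = 10, not all different — violated.
[2] S² + X² = (-3)² + 5² = 9 + 25 = 34 — satisfied.
[3] X² + Z² = 5² + 10² = 25 + 100 = 125 — satisfied.
[4] 10 / 5 = 2, so 5 divides 10 — satisfied.
[5] U = 10 is not in {7, 5, 12, 9} — violated.
[6] S = -3, U = 10; distinct — satisfied.
[7] S = -3 is not in {-4, 2} — violated.
[8] T + X + U = -1 + 5 + 10 = 14 — satisfied.

Constraints 1, 5, 7 do not hold.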